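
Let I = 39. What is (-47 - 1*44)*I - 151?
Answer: -3700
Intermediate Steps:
(-47 - 1*44)*I - 151 = (-47 - 1*44)*39 - 151 = (-47 - 44)*39 - 151 = -91*39 - 151 = -3549 - 151 = -3700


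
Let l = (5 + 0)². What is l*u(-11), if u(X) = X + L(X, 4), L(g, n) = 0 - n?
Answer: -375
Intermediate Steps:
L(g, n) = -n
l = 25 (l = 5² = 25)
u(X) = -4 + X (u(X) = X - 1*4 = X - 4 = -4 + X)
l*u(-11) = 25*(-4 - 11) = 25*(-15) = -375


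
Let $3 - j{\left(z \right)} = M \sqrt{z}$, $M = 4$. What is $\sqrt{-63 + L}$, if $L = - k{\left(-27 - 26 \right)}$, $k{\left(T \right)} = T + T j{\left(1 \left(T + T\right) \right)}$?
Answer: $\sqrt{149 - 212 i \sqrt{106}} \approx 34.182 - 31.928 i$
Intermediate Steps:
$j{\left(z \right)} = 3 - 4 \sqrt{z}$
$k{\left(T \right)} = T + T \left(3 - 4 \sqrt{2} \sqrt{T}\right)$ ($k{\left(T \right)} = T + T \left(3 - 4 \sqrt{1 \left(T + T\right)}\right) = T + T \left(3 - 4 \sqrt{1 \cdot 2 T}\right) = T + T \left(3 - 4 \sqrt{2 T}\right) = T + T \left(3 - 4 \sqrt{2} \sqrt{T}\right)$)
$L = 212 - 212 i \sqrt{106}$ ($L = - (4 \left(-27 - 26\right) - 4 \sqrt{2} \left(-27 - 26\right)^{\frac{3}{2}}) = - (4 \left(-53\right) - 4 \sqrt{2} \left(-53\right)^{\frac{3}{2}}) = - (-212 - 4 \sqrt{2} \left(- 53 i \sqrt{53}\right)) = - (-212 + 212 i \sqrt{106}) = 212 - 212 i \sqrt{106} \approx 212.0 - 2182.7 i$)
$\sqrt{-63 + L} = \sqrt{-63 + \left(212 - 212 i \sqrt{106}\right)} = \sqrt{149 - 212 i \sqrt{106}}$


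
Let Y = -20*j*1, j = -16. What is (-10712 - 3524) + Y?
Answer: -13916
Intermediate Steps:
Y = 320 (Y = -20*(-16)*1 = 320*1 = 320)
(-10712 - 3524) + Y = (-10712 - 3524) + 320 = -14236 + 320 = -13916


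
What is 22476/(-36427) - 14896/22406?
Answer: -523106924/408091681 ≈ -1.2818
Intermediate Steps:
22476/(-36427) - 14896/22406 = 22476*(-1/36427) - 14896*1/22406 = -22476/36427 - 7448/11203 = -523106924/408091681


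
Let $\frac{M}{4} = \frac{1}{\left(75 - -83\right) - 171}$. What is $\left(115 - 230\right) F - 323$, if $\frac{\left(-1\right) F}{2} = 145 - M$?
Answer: $\frac{430271}{13} \approx 33098.0$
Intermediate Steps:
$M = - \frac{4}{13}$ ($M = \frac{4}{\left(75 - -83\right) - 171} = \frac{4}{\left(75 + 83\right) - 171} = \frac{4}{158 - 171} = \frac{4}{-13} = 4 \left(- \frac{1}{13}\right) = - \frac{4}{13} \approx -0.30769$)
$F = - \frac{3778}{13}$ ($F = - 2 \left(145 - - \frac{4}{13}\right) = - 2 \left(145 + \frac{4}{13}\right) = \left(-2\right) \frac{1889}{13} = - \frac{3778}{13} \approx -290.62$)
$\left(115 - 230\right) F - 323 = \left(115 - 230\right) \left(- \frac{3778}{13}\right) - 323 = \left(-115\right) \left(- \frac{3778}{13}\right) - 323 = \frac{434470}{13} - 323 = \frac{430271}{13}$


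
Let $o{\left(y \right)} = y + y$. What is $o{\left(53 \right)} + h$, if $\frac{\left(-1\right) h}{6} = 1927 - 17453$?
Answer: $93262$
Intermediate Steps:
$o{\left(y \right)} = 2 y$
$h = 93156$ ($h = - 6 \left(1927 - 17453\right) = \left(-6\right) \left(-15526\right) = 93156$)
$o{\left(53 \right)} + h = 2 \cdot 53 + 93156 = 106 + 93156 = 93262$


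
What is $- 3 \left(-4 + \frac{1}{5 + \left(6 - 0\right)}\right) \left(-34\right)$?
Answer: $- \frac{4386}{11} \approx -398.73$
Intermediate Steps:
$- 3 \left(-4 + \frac{1}{5 + \left(6 - 0\right)}\right) \left(-34\right) = - 3 \left(-4 + \frac{1}{5 + \left(6 + 0\right)}\right) \left(-34\right) = - 3 \left(-4 + \frac{1}{5 + 6}\right) \left(-34\right) = - 3 \left(-4 + \frac{1}{11}\right) \left(-34\right) = \left(-3\right) \left(- \frac{43}{11}\right) \left(-34\right) = \frac{129}{11} \left(-34\right) = - \frac{4386}{11}$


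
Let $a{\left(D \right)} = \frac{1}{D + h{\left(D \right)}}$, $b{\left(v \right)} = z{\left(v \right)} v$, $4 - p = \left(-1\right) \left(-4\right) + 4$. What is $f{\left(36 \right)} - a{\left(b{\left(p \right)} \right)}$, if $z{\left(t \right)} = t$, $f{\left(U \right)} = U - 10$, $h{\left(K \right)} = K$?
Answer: $\frac{831}{32} \approx 25.969$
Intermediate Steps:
$f{\left(U \right)} = -10 + U$ ($f{\left(U \right)} = U - 10 = -10 + U$)
$p = -4$ ($p = 4 - \left(\left(-1\right) \left(-4\right) + 4\right) = 4 - \left(4 + 4\right) = 4 - 8 = -4$)
$b{\left(v \right)} = v^{2}$ ($b{\left(v \right)} = v v = v^{2}$)
$a{\left(D \right)} = \frac{1}{2 D}$ ($a{\left(D \right)} = \frac{1}{D + D} = \frac{1}{2 D}$)
$f{\left(36 \right)} - a{\left(b{\left(p \right)} \right)} = \left(-10 + 36\right) - \frac{1}{2 \left(-4\right)^{2}} = 26 - \frac{1}{2 \cdot 16} = 26 - \frac{1}{2} \cdot \frac{1}{16} = 26 - \frac{1}{32} = \frac{831}{32}$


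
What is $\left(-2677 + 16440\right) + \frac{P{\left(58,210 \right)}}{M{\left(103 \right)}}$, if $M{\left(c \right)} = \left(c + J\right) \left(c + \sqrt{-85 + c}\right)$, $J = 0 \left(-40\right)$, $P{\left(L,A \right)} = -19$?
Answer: $\frac{145763914}{10591} + \frac{57 \sqrt{2}}{1090873} \approx 13763.0$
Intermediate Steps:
$J = 0$
$M{\left(c \right)} = c \left(c + \sqrt{-85 + c}\right)$ ($M{\left(c \right)} = \left(c + 0\right) \left(c + \sqrt{-85 + c}\right) = c \left(c + \sqrt{-85 + c}\right)$)
$\left(-2677 + 16440\right) + \frac{P{\left(58,210 \right)}}{M{\left(103 \right)}} = \left(-2677 + 16440\right) - \frac{19}{103 \left(103 + \sqrt{-85 + 103}\right)} = 13763 - \frac{19}{103 \left(103 + \sqrt{18}\right)} = 13763 - \frac{19}{103 \left(103 + 3 \sqrt{2}\right)} = 13763 - \frac{19}{10609 + 309 \sqrt{2}}$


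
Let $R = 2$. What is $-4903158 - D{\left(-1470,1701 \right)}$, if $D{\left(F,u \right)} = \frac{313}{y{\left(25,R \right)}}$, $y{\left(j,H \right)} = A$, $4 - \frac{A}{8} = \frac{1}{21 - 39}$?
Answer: $- \frac{1431724953}{292} \approx -4.9032 \cdot 10^{6}$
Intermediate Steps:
$A = \frac{292}{9}$ ($A = 32 - \frac{8}{21 - 39} = 32 - \frac{8}{-18} = 32 - - \frac{4}{9} = 32 + \frac{4}{9} = \frac{292}{9} \approx 32.444$)
$y{\left(j,H \right)} = \frac{292}{9}$
$D{\left(F,u \right)} = \frac{2817}{292}$ ($D{\left(F,u \right)} = \frac{313}{\frac{292}{9}} = 313 \cdot \frac{9}{292} = \frac{2817}{292}$)
$-4903158 - D{\left(-1470,1701 \right)} = -4903158 - \frac{2817}{292} = - \frac{1431724953}{292}$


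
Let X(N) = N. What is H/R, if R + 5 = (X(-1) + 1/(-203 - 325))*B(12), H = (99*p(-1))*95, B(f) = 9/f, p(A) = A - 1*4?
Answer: 33105600/4049 ≈ 8176.2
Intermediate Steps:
p(A) = -4 + A (p(A) = A - 4 = -4 + A)
H = -47025 (H = (99*(-4 - 1))*95 = (99*(-5))*95 = -495*95 = -47025)
R = -4049/704 (R = -5 + (-1 + 1/(-203 - 325))*(9/12) = -5 + (-1 + 1/(-528))*(9*(1/12)) = -5 + (-1 - 1/528)*(¾) = -5 - 529/528*¾ = -5 - 529/704 = -4049/704 ≈ -5.7514)
H/R = -47025/(-4049/704) = -47025*(-704/4049) = 33105600/4049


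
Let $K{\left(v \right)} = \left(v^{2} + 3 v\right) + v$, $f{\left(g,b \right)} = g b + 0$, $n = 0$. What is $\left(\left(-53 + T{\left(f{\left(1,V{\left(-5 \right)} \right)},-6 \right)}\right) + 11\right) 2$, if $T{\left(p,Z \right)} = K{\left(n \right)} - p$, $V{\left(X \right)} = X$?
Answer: $-74$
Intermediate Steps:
$f{\left(g,b \right)} = b g$ ($f{\left(g,b \right)} = b g + 0 = b g$)
$K{\left(v \right)} = v^{2} + 4 v$
$T{\left(p,Z \right)} = - p$ ($T{\left(p,Z \right)} = 0 \left(4 + 0\right) - p = 0 \cdot 4 - p = 0 - p = - p$)
$\left(\left(-53 + T{\left(f{\left(1,V{\left(-5 \right)} \right)},-6 \right)}\right) + 11\right) 2 = \left(\left(-53 - \left(-5\right) 1\right) + 11\right) 2 = \left(\left(-53 - -5\right) + 11\right) 2 = \left(\left(-53 + 5\right) + 11\right) 2 = \left(-48 + 11\right) 2 = \left(-37\right) 2 = -74$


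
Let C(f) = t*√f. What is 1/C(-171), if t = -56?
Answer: I*√19/3192 ≈ 0.0013656*I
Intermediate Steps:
C(f) = -56*√f
1/C(-171) = 1/(-168*I*√19) = I*√19/3192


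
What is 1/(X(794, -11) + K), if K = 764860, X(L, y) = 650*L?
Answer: 1/1280960 ≈ 7.8066e-7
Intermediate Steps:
1/(X(794, -11) + K) = 1/(650*794 + 764860) = 1/(516100 + 764860) = 1/1280960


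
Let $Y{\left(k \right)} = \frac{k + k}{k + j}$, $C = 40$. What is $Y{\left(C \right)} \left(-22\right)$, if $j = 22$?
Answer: $- \frac{880}{31} \approx -28.387$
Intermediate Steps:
$Y{\left(k \right)} = \frac{2 k}{22 + k}$ ($Y{\left(k \right)} = \frac{k + k}{k + 22} = \frac{2 k}{22 + k}$)
$Y{\left(C \right)} \left(-22\right) = 2 \cdot 40 \frac{1}{22 + 40} \left(-22\right) = 2 \cdot 40 \cdot \frac{1}{62} \left(-22\right) = \frac{40}{31} \left(-22\right) = - \frac{880}{31}$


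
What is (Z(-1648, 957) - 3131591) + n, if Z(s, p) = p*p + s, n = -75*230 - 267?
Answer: -2234907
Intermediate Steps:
n = -17517 (n = -17250 - 267 = -17517)
Z(s, p) = s + p² (Z(s, p) = p² + s = s + p²)
(Z(-1648, 957) - 3131591) + n = ((-1648 + 957²) - 3131591) - 17517 = ((-1648 + 915849) - 3131591) - 17517 = (914201 - 3131591) - 17517 = -2217390 - 17517 = -2234907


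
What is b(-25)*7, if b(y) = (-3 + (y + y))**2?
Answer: 19663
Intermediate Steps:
b(y) = (-3 + 2*y)**2
b(-25)*7 = (-3 + 2*(-25))**2*7 = (-3 - 50)**2*7 = (-53)**2*7 = 2809*7 = 19663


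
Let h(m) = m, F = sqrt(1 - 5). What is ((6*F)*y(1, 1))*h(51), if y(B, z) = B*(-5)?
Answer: -3060*I ≈ -3060.0*I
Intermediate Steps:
F = 2*I (F = sqrt(-4) = 2*I ≈ 2.0*I)
y(B, z) = -5*B
((6*F)*y(1, 1))*h(51) = ((6*(2*I))*(-5*1))*51 = ((12*I)*(-5))*51 = -60*I*51 = -3060*I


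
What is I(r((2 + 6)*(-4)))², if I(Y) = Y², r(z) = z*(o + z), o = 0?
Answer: 1099511627776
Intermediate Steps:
r(z) = z² (r(z) = z*(0 + z) = z*z = z²)
I(r((2 + 6)*(-4)))² = ((((2 + 6)*(-4))²)²)² = (((8*(-4))²)²)² = (((-32)²)²)² = (1024²)² = 1048576² = 1099511627776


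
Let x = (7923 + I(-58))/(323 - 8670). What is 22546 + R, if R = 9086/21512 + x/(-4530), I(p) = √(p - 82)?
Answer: 1528290104901513/67784150660 + I*√35/18905955 ≈ 22546.0 + 3.1292e-7*I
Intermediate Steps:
I(p) = √(-82 + p)
x = -7923/8347 - 2*I*√35/8347 (x = (7923 + √(-82 - 58))/(323 - 8670) = (7923 + √(-140))/(-8347) = (7923 + 2*I*√35)*(-1/8347) = -7923/8347 - 2*I*√35/8347 ≈ -0.9492 - 0.0014175*I)
R = 28644121153/67784150660 + I*√35/18905955 (R = 9086/21512 + (-7923/8347 - 2*I*√35/8347)/(-4530) = 9086*(1/21512) + (-7923/8347 - 2*I*√35/8347)*(-1/4530) = 4543/10756 + (2641/12603970 + I*√35/18905955) = 28644121153/67784150660 + I*√35/18905955 ≈ 0.42258 + 3.1292e-7*I)
22546 + R = 22546 + (28644121153/67784150660 + I*√35/18905955) = 1528290104901513/67784150660 + I*√35/18905955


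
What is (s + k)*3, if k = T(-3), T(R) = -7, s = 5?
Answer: -6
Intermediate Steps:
k = -7
(s + k)*3 = (5 - 7)*3 = -2*3 = -6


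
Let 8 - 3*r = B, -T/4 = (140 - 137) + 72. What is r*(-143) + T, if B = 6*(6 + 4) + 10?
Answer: 7966/3 ≈ 2655.3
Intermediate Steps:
B = 70 (B = 6*10 + 10 = 60 + 10 = 70)
T = -300 (T = -4*((140 - 137) + 72) = -4*(3 + 72) = -4*75 = -300)
r = -62/3 (r = 8/3 - ⅓*70 = 8/3 - 70/3 = -62/3 ≈ -20.667)
r*(-143) + T = -62/3*(-143) - 300 = 8866/3 - 300 = 7966/3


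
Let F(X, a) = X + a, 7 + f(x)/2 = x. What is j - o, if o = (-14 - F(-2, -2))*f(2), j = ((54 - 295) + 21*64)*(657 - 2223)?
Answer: -1727398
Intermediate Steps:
f(x) = -14 + 2*x
j = -1727298 (j = (-241 + 1344)*(-1566) = 1103*(-1566) = -1727298)
o = 100 (o = (-14 - (-2 - 2))*(-14 + 2*2) = (-14 - 1*(-4))*(-14 + 4) = (-14 + 4)*(-10) = -10*(-10) = 100)
j - o = -1727298 - 1*100 = -1727298 - 100 = -1727398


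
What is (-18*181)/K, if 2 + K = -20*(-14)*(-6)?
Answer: 1629/841 ≈ 1.9370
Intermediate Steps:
K = -1682 (K = -2 - 20*(-14)*(-6) = -2 + 280*(-6) = -2 - 1680 = -1682)
(-18*181)/K = -18*181/(-1682) = -3258*(-1/1682) = 1629/841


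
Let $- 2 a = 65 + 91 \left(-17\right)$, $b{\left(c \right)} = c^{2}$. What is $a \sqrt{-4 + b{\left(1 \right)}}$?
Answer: $741 i \sqrt{3} \approx 1283.4 i$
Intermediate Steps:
$a = 741$ ($a = - \frac{65 + 91 \left(-17\right)}{2} = - \frac{65 - 1547}{2} = \left(- \frac{1}{2}\right) \left(-1482\right) = 741$)
$a \sqrt{-4 + b{\left(1 \right)}} = 741 \sqrt{-4 + 1^{2}} = 741 \sqrt{-4 + 1} = 741 \sqrt{-3} = 741 i \sqrt{3}$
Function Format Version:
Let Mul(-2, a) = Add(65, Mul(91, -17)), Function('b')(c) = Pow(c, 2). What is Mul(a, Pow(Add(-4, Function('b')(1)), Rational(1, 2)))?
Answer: Mul(741, I, Pow(3, Rational(1, 2))) ≈ Mul(1283.4, I)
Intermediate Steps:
a = 741 (a = Mul(Rational(-1, 2), Add(65, Mul(91, -17))) = Mul(Rational(-1, 2), Add(65, -1547)) = Mul(Rational(-1, 2), -1482) = 741)
Mul(a, Pow(Add(-4, Function('b')(1)), Rational(1, 2))) = Mul(741, Pow(Add(-4, Pow(1, 2)), Rational(1, 2))) = Mul(741, Pow(Add(-4, 1), Rational(1, 2))) = Mul(741, Pow(-3, Rational(1, 2))) = Mul(741, Mul(I, Pow(3, Rational(1, 2)))) = Mul(741, I, Pow(3, Rational(1, 2)))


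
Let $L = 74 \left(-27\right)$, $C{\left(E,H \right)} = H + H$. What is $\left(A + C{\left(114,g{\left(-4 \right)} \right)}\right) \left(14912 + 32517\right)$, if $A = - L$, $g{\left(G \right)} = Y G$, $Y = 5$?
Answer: $92865982$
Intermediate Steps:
$g{\left(G \right)} = 5 G$
$C{\left(E,H \right)} = 2 H$
$L = -1998$
$A = 1998$ ($A = \left(-1\right) \left(-1998\right) = 1998$)
$\left(A + C{\left(114,g{\left(-4 \right)} \right)}\right) \left(14912 + 32517\right) = \left(1998 + 2 \cdot 5 \left(-4\right)\right) \left(14912 + 32517\right) = \left(1998 + 2 \left(-20\right)\right) 47429 = \left(1998 - 40\right) 47429 = 1958 \cdot 47429 = 92865982$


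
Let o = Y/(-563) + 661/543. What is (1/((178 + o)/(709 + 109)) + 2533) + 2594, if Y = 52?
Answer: 281005148805/54760109 ≈ 5131.6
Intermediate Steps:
o = 343907/305709 (o = 52/(-563) + 661/543 = 52*(-1/563) + 661*(1/543) = -52/563 + 661/543 = 343907/305709 ≈ 1.1249)
(1/((178 + o)/(709 + 109)) + 2533) + 2594 = (1/((178 + 343907/305709)/(709 + 109)) + 2533) + 2594 = (1/((54760109/305709)/818) + 2533) + 2594 = (1/((54760109/305709)*(1/818)) + 2533) + 2594 = (1/(54760109/250069962) + 2533) + 2594 = (250069962/54760109 + 2533) + 2594 = 138957426059/54760109 + 2594 = 281005148805/54760109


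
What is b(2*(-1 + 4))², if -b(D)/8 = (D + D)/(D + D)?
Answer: 64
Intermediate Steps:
b(D) = -8 (b(D) = -8*(D + D)/(D + D) = -8*2*D/(2*D) = -8*2*D*1/(2*D) = -8*1 = -8)
b(2*(-1 + 4))² = (-8)² = 64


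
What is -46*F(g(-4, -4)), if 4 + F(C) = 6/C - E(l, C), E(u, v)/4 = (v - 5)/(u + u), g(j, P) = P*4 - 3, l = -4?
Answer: 14260/19 ≈ 750.53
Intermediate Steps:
g(j, P) = -3 + 4*P (g(j, P) = 4*P - 3 = -3 + 4*P)
E(u, v) = 2*(-5 + v)/u (E(u, v) = 4*((v - 5)/(u + u)) = 4*((-5 + v)/((2*u))) = 4*((-5 + v)*(1/(2*u))) = 4*((-5 + v)/(2*u)) = 2*(-5 + v)/u)
F(C) = -13/2 + C/2 + 6/C (F(C) = -4 + (6/C - 2*(-5 + C)/(-4)) = -4 + (6/C - 2*(-1)*(-5 + C)/4) = -4 + (6/C - (5/2 - C/2)) = -4 + (6/C + (-5/2 + C/2)) = -4 + (-5/2 + C/2 + 6/C) = -13/2 + C/2 + 6/C)
-46*F(g(-4, -4)) = -23*(12 + (-3 + 4*(-4))*(-13 + (-3 + 4*(-4))))/(-3 + 4*(-4)) = -23*(12 + (-3 - 16)*(-13 + (-3 - 16)))/(-3 - 16) = -23*(12 - 19*(-13 - 19))/(-19) = -23*(-1)*(12 - 19*(-32))/19 = -23*(-1)*(12 + 608)/19 = -23*(-1)*620/19 = -46*(-310/19) = 14260/19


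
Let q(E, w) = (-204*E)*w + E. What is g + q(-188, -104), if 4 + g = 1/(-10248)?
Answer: -40877222401/10248 ≈ -3.9888e+6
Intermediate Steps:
q(E, w) = E - 204*E*w (q(E, w) = -204*E*w + E = E - 204*E*w)
g = -40993/10248 (g = -4 + 1/(-10248) = -4 - 1/10248 = -40993/10248 ≈ -4.0001)
g + q(-188, -104) = -40993/10248 - 188*(1 - 204*(-104)) = -40993/10248 - 188*(1 + 21216) = -40993/10248 - 188*21217 = -40993/10248 - 3988796 = -40877222401/10248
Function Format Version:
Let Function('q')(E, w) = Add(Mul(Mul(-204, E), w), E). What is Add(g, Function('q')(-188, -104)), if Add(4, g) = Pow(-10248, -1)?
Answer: Rational(-40877222401, 10248) ≈ -3.9888e+6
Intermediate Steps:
Function('q')(E, w) = Add(E, Mul(-204, E, w)) (Function('q')(E, w) = Add(Mul(-204, E, w), E) = Add(E, Mul(-204, E, w)))
g = Rational(-40993, 10248) (g = Add(-4, Pow(-10248, -1)) = Add(-4, Rational(-1, 10248)) = Rational(-40993, 10248) ≈ -4.0001)
Add(g, Function('q')(-188, -104)) = Add(Rational(-40993, 10248), Mul(-188, Add(1, Mul(-204, -104)))) = Add(Rational(-40993, 10248), Mul(-188, Add(1, 21216))) = Add(Rational(-40993, 10248), Mul(-188, 21217)) = Add(Rational(-40993, 10248), -3988796) = Rational(-40877222401, 10248)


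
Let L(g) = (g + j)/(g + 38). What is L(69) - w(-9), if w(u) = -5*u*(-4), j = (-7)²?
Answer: 19378/107 ≈ 181.10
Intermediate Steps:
j = 49
L(g) = (49 + g)/(38 + g) (L(g) = (g + 49)/(g + 38) = (49 + g)/(38 + g))
w(u) = 20*u
L(69) - w(-9) = (49 + 69)/(38 + 69) - 20*(-9) = 118/107 - 1*(-180) = (1/107)*118 + 180 = 118/107 + 180 = 19378/107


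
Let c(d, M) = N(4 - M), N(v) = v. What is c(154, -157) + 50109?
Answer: 50270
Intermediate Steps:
c(d, M) = 4 - M
c(154, -157) + 50109 = (4 - 1*(-157)) + 50109 = (4 + 157) + 50109 = 161 + 50109 = 50270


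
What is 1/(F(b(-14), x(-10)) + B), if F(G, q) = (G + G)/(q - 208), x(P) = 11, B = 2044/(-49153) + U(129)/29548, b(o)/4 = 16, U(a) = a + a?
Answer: -143058725134/97651753859 ≈ -1.4650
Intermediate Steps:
U(a) = 2*a
b(o) = 64 (b(o) = 4*16 = 64)
B = -23857319/726186422 (B = 2044/(-49153) + (2*129)/29548 = 2044*(-1/49153) + 258*(1/29548) = -2044/49153 + 129/14774 = -23857319/726186422 ≈ -0.032853)
F(G, q) = 2*G/(-208 + q) (F(G, q) = (2*G)/(-208 + q) = 2*G/(-208 + q))
1/(F(b(-14), x(-10)) + B) = 1/(2*64/(-208 + 11) - 23857319/726186422) = 1/(2*64/(-197) - 23857319/726186422) = 1/(2*64*(-1/197) - 23857319/726186422) = 1/(-128/197 - 23857319/726186422) = 1/(-97651753859/143058725134) = -143058725134/97651753859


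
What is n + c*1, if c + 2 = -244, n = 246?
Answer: 0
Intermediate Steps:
c = -246 (c = -2 - 244 = -246)
n + c*1 = 246 - 246*1 = 246 - 246 = 0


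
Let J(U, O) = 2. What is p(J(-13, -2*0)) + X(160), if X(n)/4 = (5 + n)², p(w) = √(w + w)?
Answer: 108902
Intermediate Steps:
p(w) = √2*√w (p(w) = √(2*w) = √2*√w)
X(n) = 4*(5 + n)²
p(J(-13, -2*0)) + X(160) = √2*√2 + 4*(5 + 160)² = 2 + 4*165² = 2 + 4*27225 = 2 + 108900 = 108902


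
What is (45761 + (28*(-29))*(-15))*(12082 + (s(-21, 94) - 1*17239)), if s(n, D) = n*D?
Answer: -413177271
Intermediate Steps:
s(n, D) = D*n
(45761 + (28*(-29))*(-15))*(12082 + (s(-21, 94) - 1*17239)) = (45761 + (28*(-29))*(-15))*(12082 + (94*(-21) - 1*17239)) = (45761 - 812*(-15))*(12082 + (-1974 - 17239)) = (45761 + 12180)*(12082 - 19213) = 57941*(-7131) = -413177271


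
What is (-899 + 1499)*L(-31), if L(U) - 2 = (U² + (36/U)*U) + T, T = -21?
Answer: 586800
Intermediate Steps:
L(U) = 17 + U² (L(U) = 2 + ((U² + (36/U)*U) - 21) = 2 + ((U² + 36) - 21) = 2 + ((36 + U²) - 21) = 2 + (15 + U²) = 17 + U²)
(-899 + 1499)*L(-31) = (-899 + 1499)*(17 + (-31)²) = 600*(17 + 961) = 600*978 = 586800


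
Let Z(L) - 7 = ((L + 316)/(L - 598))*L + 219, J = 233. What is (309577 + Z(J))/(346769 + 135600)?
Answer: 112950178/176064685 ≈ 0.64153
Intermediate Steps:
Z(L) = 226 + L*(316 + L)/(-598 + L) (Z(L) = 7 + (((L + 316)/(L - 598))*L + 219) = 7 + (((316 + L)/(-598 + L))*L + 219) = 7 + (L*(316 + L)/(-598 + L) + 219) = 7 + (219 + L*(316 + L)/(-598 + L)) = 226 + L*(316 + L)/(-598 + L))
(309577 + Z(J))/(346769 + 135600) = (309577 + (-135148 + 233² + 542*233)/(-598 + 233))/(346769 + 135600) = (309577 + (-135148 + 54289 + 126286)/(-365))/482369 = (309577 - 1/365*45427)*(1/482369) = (309577 - 45427/365)*(1/482369) = (112950178/365)*(1/482369) = 112950178/176064685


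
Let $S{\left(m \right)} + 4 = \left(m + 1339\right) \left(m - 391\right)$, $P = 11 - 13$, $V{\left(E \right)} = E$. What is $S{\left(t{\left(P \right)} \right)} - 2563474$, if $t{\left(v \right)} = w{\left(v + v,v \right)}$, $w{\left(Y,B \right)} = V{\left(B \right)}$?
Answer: $-3088919$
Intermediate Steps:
$w{\left(Y,B \right)} = B$
$P = -2$
$t{\left(v \right)} = v$
$S{\left(m \right)} = -4 + \left(-391 + m\right) \left(1339 + m\right)$ ($S{\left(m \right)} = -4 + \left(m + 1339\right) \left(m - 391\right) = -4 + \left(1339 + m\right) \left(-391 + m\right) = -4 + \left(-391 + m\right) \left(1339 + m\right)$)
$S{\left(t{\left(P \right)} \right)} - 2563474 = \left(-523553 + \left(-2\right)^{2} + 948 \left(-2\right)\right) - 2563474 = \left(-523553 + 4 - 1896\right) - 2563474 = -525445 - 2563474 = -3088919$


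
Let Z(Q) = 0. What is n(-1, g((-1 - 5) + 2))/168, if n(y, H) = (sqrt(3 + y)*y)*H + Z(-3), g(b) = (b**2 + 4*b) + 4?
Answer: -sqrt(2)/42 ≈ -0.033672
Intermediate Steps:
g(b) = 4 + b**2 + 4*b
n(y, H) = H*y*sqrt(3 + y) (n(y, H) = (sqrt(3 + y)*y)*H + 0 = (y*sqrt(3 + y))*H + 0 = H*y*sqrt(3 + y) + 0 = H*y*sqrt(3 + y))
n(-1, g((-1 - 5) + 2))/168 = ((4 + ((-1 - 5) + 2)**2 + 4*((-1 - 5) + 2))*(-1)*sqrt(3 - 1))/168 = ((4 + (-6 + 2)**2 + 4*(-6 + 2))*(-1)*sqrt(2))*(1/168) = ((4 + (-4)**2 + 4*(-4))*(-1)*sqrt(2))*(1/168) = ((4 + 16 - 16)*(-1)*sqrt(2))*(1/168) = (4*(-1)*sqrt(2))*(1/168) = -4*sqrt(2)*(1/168) = -sqrt(2)/42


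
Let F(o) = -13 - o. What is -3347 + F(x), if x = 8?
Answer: -3368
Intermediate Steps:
-3347 + F(x) = -3347 + (-13 - 1*8) = -3347 + (-13 - 8) = -3347 - 21 = -3368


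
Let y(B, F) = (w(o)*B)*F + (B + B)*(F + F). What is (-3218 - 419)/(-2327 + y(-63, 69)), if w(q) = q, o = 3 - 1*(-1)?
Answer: 3637/37103 ≈ 0.098024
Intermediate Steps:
o = 4 (o = 3 + 1 = 4)
y(B, F) = 8*B*F (y(B, F) = (4*B)*F + (B + B)*(F + F) = 4*B*F + (2*B)*(2*F) = 4*B*F + 4*B*F = 8*B*F)
(-3218 - 419)/(-2327 + y(-63, 69)) = (-3218 - 419)/(-2327 + 8*(-63)*69) = -3637/(-2327 - 34776) = -3637/(-37103) = -3637*(-1/37103) = 3637/37103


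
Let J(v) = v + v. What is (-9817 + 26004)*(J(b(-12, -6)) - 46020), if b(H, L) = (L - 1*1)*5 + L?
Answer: -746253074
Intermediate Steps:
b(H, L) = -5 + 6*L (b(H, L) = (L - 1)*5 + L = (-1 + L)*5 + L = (-5 + 5*L) + L = -5 + 6*L)
J(v) = 2*v
(-9817 + 26004)*(J(b(-12, -6)) - 46020) = (-9817 + 26004)*(2*(-5 + 6*(-6)) - 46020) = 16187*(2*(-5 - 36) - 46020) = 16187*(2*(-41) - 46020) = 16187*(-82 - 46020) = 16187*(-46102) = -746253074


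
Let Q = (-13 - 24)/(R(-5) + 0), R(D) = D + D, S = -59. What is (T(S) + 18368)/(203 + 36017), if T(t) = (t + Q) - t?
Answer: 183717/362200 ≈ 0.50723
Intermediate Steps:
R(D) = 2*D
Q = 37/10 (Q = (-13 - 24)/(2*(-5) + 0) = -37/(-10 + 0) = -37/(-10) = -37*(-⅒) = 37/10 ≈ 3.7000)
T(t) = 37/10 (T(t) = (t + 37/10) - t = (37/10 + t) - t = 37/10)
(T(S) + 18368)/(203 + 36017) = (37/10 + 18368)/(203 + 36017) = (183717/10)/36220 = (183717/10)*(1/36220) = 183717/362200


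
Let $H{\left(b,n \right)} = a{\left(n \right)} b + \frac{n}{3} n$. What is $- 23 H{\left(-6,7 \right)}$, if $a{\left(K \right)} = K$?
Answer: $\frac{1771}{3} \approx 590.33$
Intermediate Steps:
$H{\left(b,n \right)} = \frac{n^{2}}{3} + b n$ ($H{\left(b,n \right)} = n b + \frac{n}{3} n = b n + n \frac{1}{3} n = b n + \frac{n}{3} n = b n + \frac{n^{2}}{3} = \frac{n^{2}}{3} + b n$)
$- 23 H{\left(-6,7 \right)} = - 23 \cdot \frac{1}{3} \cdot 7 \left(7 + 3 \left(-6\right)\right) = - 23 \cdot \frac{1}{3} \cdot 7 \left(7 - 18\right) = - 23 \cdot \frac{1}{3} \cdot 7 \left(-11\right) = \left(-23\right) \left(- \frac{77}{3}\right) = \frac{1771}{3}$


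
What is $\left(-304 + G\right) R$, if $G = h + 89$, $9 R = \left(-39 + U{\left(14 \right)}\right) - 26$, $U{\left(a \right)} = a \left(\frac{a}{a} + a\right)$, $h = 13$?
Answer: $- \frac{29290}{9} \approx -3254.4$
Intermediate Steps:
$U{\left(a \right)} = a \left(1 + a\right)$
$R = \frac{145}{9}$ ($R = \frac{\left(-39 + 14 \left(1 + 14\right)\right) - 26}{9} = \frac{\left(-39 + 14 \cdot 15\right) - 26}{9} = \frac{\left(-39 + 210\right) - 26}{9} = \frac{171 - 26}{9} = \frac{1}{9} \cdot 145 = \frac{145}{9} \approx 16.111$)
$G = 102$ ($G = 13 + 89 = 102$)
$\left(-304 + G\right) R = \left(-304 + 102\right) \frac{145}{9} = \left(-202\right) \frac{145}{9} = - \frac{29290}{9}$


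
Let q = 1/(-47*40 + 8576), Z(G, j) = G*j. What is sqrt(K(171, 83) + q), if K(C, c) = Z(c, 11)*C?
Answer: sqrt(194444327274)/1116 ≈ 395.12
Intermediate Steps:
K(C, c) = 11*C*c (K(C, c) = (c*11)*C = (11*c)*C = 11*C*c)
q = 1/6696 (q = 1/(-1880 + 8576) = 1/6696 ≈ 0.00014934)
sqrt(K(171, 83) + q) = sqrt(11*171*83 + 1/6696) = sqrt(156123 + 1/6696) = sqrt(1045399609/6696) = sqrt(194444327274)/1116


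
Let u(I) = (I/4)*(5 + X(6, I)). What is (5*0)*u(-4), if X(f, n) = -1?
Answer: 0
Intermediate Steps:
u(I) = I (u(I) = (I/4)*(5 - 1) = (I*(¼))*4 = (I/4)*4 = I)
(5*0)*u(-4) = (5*0)*(-4) = 0*(-4) = 0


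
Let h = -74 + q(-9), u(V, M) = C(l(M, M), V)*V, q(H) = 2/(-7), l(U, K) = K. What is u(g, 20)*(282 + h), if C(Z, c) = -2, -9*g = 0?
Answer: 0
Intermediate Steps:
g = 0 (g = -⅑*0 = 0)
q(H) = -2/7 (q(H) = 2*(-⅐) = -2/7)
u(V, M) = -2*V
h = -520/7 (h = -74 - 2/7 = -520/7 ≈ -74.286)
u(g, 20)*(282 + h) = (-2*0)*(282 - 520/7) = 0*(1454/7) = 0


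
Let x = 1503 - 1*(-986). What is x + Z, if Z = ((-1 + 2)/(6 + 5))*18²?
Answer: 27703/11 ≈ 2518.5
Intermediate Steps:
Z = 324/11 (Z = (1/11)*324 = 324/11 ≈ 29.455)
x = 2489 (x = 1503 + 986 = 2489)
x + Z = 2489 + 324/11 = 27703/11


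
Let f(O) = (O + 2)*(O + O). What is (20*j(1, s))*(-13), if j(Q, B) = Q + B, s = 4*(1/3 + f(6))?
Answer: -301340/3 ≈ -1.0045e+5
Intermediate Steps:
f(O) = 2*O*(2 + O) (f(O) = (2 + O)*(2*O) = 2*O*(2 + O))
s = 1156/3 (s = 4*(1/3 + 2*6*(2 + 6)) = 4*(⅓ + 2*6*8) = 4*(⅓ + 96) = 4*(289/3) = 1156/3 ≈ 385.33)
j(Q, B) = B + Q
(20*j(1, s))*(-13) = (20*(1156/3 + 1))*(-13) = (20*(1159/3))*(-13) = (23180/3)*(-13) = -301340/3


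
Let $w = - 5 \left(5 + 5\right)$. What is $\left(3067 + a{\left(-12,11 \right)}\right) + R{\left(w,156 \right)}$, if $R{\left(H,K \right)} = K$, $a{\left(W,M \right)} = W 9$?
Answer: $3115$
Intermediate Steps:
$w = -50$ ($w = \left(-5\right) 10 = -50$)
$a{\left(W,M \right)} = 9 W$
$\left(3067 + a{\left(-12,11 \right)}\right) + R{\left(w,156 \right)} = \left(3067 + 9 \left(-12\right)\right) + 156 = \left(3067 - 108\right) + 156 = 2959 + 156 = 3115$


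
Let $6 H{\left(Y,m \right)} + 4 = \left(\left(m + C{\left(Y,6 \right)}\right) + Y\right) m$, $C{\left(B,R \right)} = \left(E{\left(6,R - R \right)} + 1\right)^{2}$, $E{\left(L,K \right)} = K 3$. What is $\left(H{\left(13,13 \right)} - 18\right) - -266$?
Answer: $\frac{1835}{6} \approx 305.83$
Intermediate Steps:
$E{\left(L,K \right)} = 3 K$
$C{\left(B,R \right)} = 1$ ($C{\left(B,R \right)} = \left(3 \left(R - R\right) + 1\right)^{2} = \left(3 \cdot 0 + 1\right)^{2} = \left(0 + 1\right)^{2} = 1^{2} = 1$)
$H{\left(Y,m \right)} = - \frac{2}{3} + \frac{m \left(1 + Y + m\right)}{6}$ ($H{\left(Y,m \right)} = - \frac{2}{3} + \frac{\left(\left(m + 1\right) + Y\right) m}{6} = - \frac{2}{3} + \frac{\left(\left(1 + m\right) + Y\right) m}{6} = - \frac{2}{3} + \frac{\left(1 + Y + m\right) m}{6} = - \frac{2}{3} + \frac{m \left(1 + Y + m\right)}{6}$)
$\left(H{\left(13,13 \right)} - 18\right) - -266 = \left(\left(- \frac{2}{3} + \frac{1}{6} \cdot 13 + \frac{13^{2}}{6} + \frac{1}{6} \cdot 13 \cdot 13\right) - 18\right) - -266 = \left(\left(- \frac{2}{3} + \frac{13}{6} + \frac{1}{6} \cdot 169 + \frac{169}{6}\right) - 18\right) + 266 = \left(\left(- \frac{2}{3} + \frac{13}{6} + \frac{169}{6} + \frac{169}{6}\right) - 18\right) + 266 = \left(\frac{347}{6} - 18\right) + 266 = \frac{239}{6} + 266 = \frac{1835}{6}$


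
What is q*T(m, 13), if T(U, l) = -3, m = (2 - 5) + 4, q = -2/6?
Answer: 1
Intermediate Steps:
q = -⅓ (q = -2*⅙ = -⅓ ≈ -0.33333)
m = 1 (m = -3 + 4 = 1)
q*T(m, 13) = -⅓*(-3) = 1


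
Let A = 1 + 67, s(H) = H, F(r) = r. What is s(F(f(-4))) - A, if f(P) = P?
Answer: -72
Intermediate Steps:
A = 68
s(F(f(-4))) - A = -4 - 1*68 = -4 - 68 = -72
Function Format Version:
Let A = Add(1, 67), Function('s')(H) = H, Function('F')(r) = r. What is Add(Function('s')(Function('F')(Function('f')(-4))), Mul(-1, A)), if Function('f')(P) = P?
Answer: -72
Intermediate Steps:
A = 68
Add(Function('s')(Function('F')(Function('f')(-4))), Mul(-1, A)) = Add(-4, Mul(-1, 68)) = Add(-4, -68) = -72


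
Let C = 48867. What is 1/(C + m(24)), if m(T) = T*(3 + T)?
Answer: 1/49515 ≈ 2.0196e-5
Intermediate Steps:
1/(C + m(24)) = 1/(48867 + 24*(3 + 24)) = 1/(48867 + 24*27) = 1/(48867 + 648) = 1/49515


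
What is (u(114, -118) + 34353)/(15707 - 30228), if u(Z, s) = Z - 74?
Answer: -34393/14521 ≈ -2.3685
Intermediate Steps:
u(Z, s) = -74 + Z
(u(114, -118) + 34353)/(15707 - 30228) = ((-74 + 114) + 34353)/(15707 - 30228) = (40 + 34353)/(-14521) = 34393*(-1/14521) = -34393/14521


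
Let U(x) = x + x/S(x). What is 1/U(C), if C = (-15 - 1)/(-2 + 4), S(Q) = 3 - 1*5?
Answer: -¼ ≈ -0.25000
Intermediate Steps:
S(Q) = -2 (S(Q) = 3 - 5 = -2)
C = -8 (C = -16/2 = -16*½ = -8)
U(x) = x/2 (U(x) = x + x/(-2) = x + x*(-½) = x - x/2 = x/2)
1/U(C) = 1/((½)*(-8)) = 1/(-4) = -¼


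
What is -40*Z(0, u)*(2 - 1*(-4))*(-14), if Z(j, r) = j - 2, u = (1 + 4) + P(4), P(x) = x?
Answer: -6720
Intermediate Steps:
u = 9 (u = (1 + 4) + 4 = 5 + 4 = 9)
Z(j, r) = -2 + j
-40*Z(0, u)*(2 - 1*(-4))*(-14) = -40*(-2 + 0)*(2 - 1*(-4))*(-14) = -(-80)*(2 + 4)*(-14) = -(-80)*6*(-14) = -40*(-12)*(-14) = 480*(-14) = -6720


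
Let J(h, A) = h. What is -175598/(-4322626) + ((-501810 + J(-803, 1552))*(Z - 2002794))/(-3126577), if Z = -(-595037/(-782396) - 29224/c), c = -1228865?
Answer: -190162943568215578398779104831/590642788488906273953140 ≈ -3.2196e+5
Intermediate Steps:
Z = -754084883709/961459060540 (Z = -(-595037/(-782396) - 29224/(-1228865)) = -(-595037*(-1/782396) - 29224*(-1/1228865)) = -(595037/782396 + 29224/1228865) = -1*754084883709/961459060540 = -754084883709/961459060540 ≈ -0.78431)
-175598/(-4322626) + ((-501810 + J(-803, 1552))*(Z - 2002794))/(-3126577) = -175598/(-4322626) + ((-501810 - 803)*(-754084883709/961459060540 - 2002794))/(-3126577) = -175598*(-1/4322626) - 502613*(-1925605191780032469/961459060540)*(-1/3126577) = 87799/2161313 + (967834202256137459341497/961459060540)*(-1/3126577) = 87799/2161313 - 967834202256137459341497/3006075785125971580 = -190162943568215578398779104831/590642788488906273953140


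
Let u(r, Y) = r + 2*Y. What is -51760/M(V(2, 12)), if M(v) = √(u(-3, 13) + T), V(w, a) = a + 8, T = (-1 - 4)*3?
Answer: -12940*√2 ≈ -18300.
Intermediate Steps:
T = -15 (T = -5*3 = -15)
V(w, a) = 8 + a
M(v) = 2*√2 (M(v) = √((-3 + 2*13) - 15) = √((-3 + 26) - 15) = √(23 - 15) = √8 = 2*√2)
-51760/M(V(2, 12)) = -51760*√2/4 = -12940*√2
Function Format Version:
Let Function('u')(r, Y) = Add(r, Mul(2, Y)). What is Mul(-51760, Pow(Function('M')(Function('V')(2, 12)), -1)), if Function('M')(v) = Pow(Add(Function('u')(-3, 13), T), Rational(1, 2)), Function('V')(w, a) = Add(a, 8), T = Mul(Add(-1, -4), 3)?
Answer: Mul(-12940, Pow(2, Rational(1, 2))) ≈ -18300.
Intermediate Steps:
T = -15 (T = Mul(-5, 3) = -15)
Function('V')(w, a) = Add(8, a)
Function('M')(v) = Mul(2, Pow(2, Rational(1, 2))) (Function('M')(v) = Pow(Add(Add(-3, Mul(2, 13)), -15), Rational(1, 2)) = Pow(Add(Add(-3, 26), -15), Rational(1, 2)) = Pow(Add(23, -15), Rational(1, 2)) = Pow(8, Rational(1, 2)) = Mul(2, Pow(2, Rational(1, 2))))
Mul(-51760, Pow(Function('M')(Function('V')(2, 12)), -1)) = Mul(-51760, Pow(Mul(2, Pow(2, Rational(1, 2))), -1)) = Mul(-51760, Mul(Rational(1, 4), Pow(2, Rational(1, 2)))) = Mul(-12940, Pow(2, Rational(1, 2)))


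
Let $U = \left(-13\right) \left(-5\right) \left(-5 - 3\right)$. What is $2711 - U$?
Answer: $3231$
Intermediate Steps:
$U = -520$ ($U = 65 \left(-8\right) = -520$)
$2711 - U = 2711 - -520 = 2711 + 520 = 3231$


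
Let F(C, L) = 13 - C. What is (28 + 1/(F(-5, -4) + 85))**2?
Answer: 8323225/10609 ≈ 784.54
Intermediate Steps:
(28 + 1/(F(-5, -4) + 85))**2 = (28 + 1/((13 - 1*(-5)) + 85))**2 = (28 + 1/((13 + 5) + 85))**2 = (28 + 1/(18 + 85))**2 = (28 + 1/103)**2 = (2885/103)**2 = 8323225/10609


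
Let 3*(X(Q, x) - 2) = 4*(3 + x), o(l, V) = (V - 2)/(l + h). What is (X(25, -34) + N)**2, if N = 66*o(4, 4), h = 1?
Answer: 37636/225 ≈ 167.27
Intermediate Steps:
o(l, V) = (-2 + V)/(1 + l) (o(l, V) = (V - 2)/(l + 1) = (-2 + V)/(1 + l))
X(Q, x) = 6 + 4*x/3 (X(Q, x) = 2 + (4*(3 + x))/3 = 2 + (12 + 4*x)/3 = 2 + (4 + 4*x/3) = 6 + 4*x/3)
N = 132/5 (N = 66*((-2 + 4)/(1 + 4)) = 66*(2/5) = 132/5 ≈ 26.400)
(X(25, -34) + N)**2 = ((6 + (4/3)*(-34)) + 132/5)**2 = ((6 - 136/3) + 132/5)**2 = (-118/3 + 132/5)**2 = (-194/15)**2 = 37636/225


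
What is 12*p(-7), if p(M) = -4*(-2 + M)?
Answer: 432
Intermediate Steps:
p(M) = 8 - 4*M
12*p(-7) = 12*(8 - 4*(-7)) = 12*(8 + 28) = 12*36 = 432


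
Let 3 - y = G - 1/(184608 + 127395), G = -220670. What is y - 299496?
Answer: -24593012468/312003 ≈ -78823.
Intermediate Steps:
y = 68850638020/312003 (y = 3 - (-220670 - 1/(184608 + 127395)) = 3 - (-220670 - 1/312003) = 3 - 1*(-68849702011/312003) = 3 + 68849702011/312003 = 68850638020/312003 ≈ 2.2067e+5)
y - 299496 = 68850638020/312003 - 299496 = -24593012468/312003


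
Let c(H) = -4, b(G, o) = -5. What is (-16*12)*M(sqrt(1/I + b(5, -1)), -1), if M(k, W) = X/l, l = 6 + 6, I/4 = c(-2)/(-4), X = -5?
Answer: 80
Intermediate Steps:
I = 4 (I = 4*(-4/(-4)) = 4*(-4*(-1/4)) = 4*1 = 4)
l = 12
M(k, W) = -5/12
(-16*12)*M(sqrt(1/I + b(5, -1)), -1) = -16*12*(-5/12) = -192*(-5/12) = 80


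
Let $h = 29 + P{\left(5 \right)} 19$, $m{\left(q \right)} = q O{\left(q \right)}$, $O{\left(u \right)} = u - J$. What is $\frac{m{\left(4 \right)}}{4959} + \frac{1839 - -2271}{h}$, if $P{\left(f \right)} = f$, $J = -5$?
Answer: $\frac{1132553}{34162} \approx 33.152$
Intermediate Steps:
$O{\left(u \right)} = 5 + u$ ($O{\left(u \right)} = u - -5 = u + 5 = 5 + u$)
$m{\left(q \right)} = q \left(5 + q\right)$
$h = 124$ ($h = 29 + 5 \cdot 19 = 29 + 95 = 124$)
$\frac{m{\left(4 \right)}}{4959} + \frac{1839 - -2271}{h} = \frac{4 \left(5 + 4\right)}{4959} + \frac{1839 - -2271}{124} = 4 \cdot 9 \cdot \frac{1}{4959} + \left(1839 + 2271\right) \frac{1}{124} = 36 \cdot \frac{1}{4959} + 4110 \cdot \frac{1}{124} = \frac{4}{551} + \frac{2055}{62} = \frac{1132553}{34162}$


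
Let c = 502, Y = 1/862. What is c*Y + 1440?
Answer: 620891/431 ≈ 1440.6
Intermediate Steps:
Y = 1/862 ≈ 0.0011601
c*Y + 1440 = 502*(1/862) + 1440 = 251/431 + 1440 = 620891/431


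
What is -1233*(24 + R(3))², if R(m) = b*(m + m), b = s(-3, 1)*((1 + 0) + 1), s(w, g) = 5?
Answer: -8700048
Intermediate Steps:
b = 10 (b = 5*((1 + 0) + 1) = 5*(1 + 1) = 5*2 = 10)
R(m) = 20*m (R(m) = 10*(m + m) = 10*(2*m) = 20*m)
-1233*(24 + R(3))² = -1233*(24 + 20*3)² = -1233*(24 + 60)² = -1233*84² = -1233*7056 = -8700048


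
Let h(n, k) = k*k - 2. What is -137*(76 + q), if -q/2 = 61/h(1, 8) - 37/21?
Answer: -6916993/651 ≈ -10625.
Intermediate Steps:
h(n, k) = -2 + k**2 (h(n, k) = k**2 - 2 = -2 + k**2)
q = 1013/651 (q = -2*(61/(-2 + 8**2) - 37/21) = -2*(61/(-2 + 64) - 37*1/21) = -2*(61/62 - 37/21) = -2*(-1013/1302) = 1013/651 ≈ 1.5561)
-137*(76 + q) = -137*(76 + 1013/651) = -137*50489/651 = -6916993/651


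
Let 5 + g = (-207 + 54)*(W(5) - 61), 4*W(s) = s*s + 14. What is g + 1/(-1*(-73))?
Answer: 2288189/292 ≈ 7836.3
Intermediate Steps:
W(s) = 7/2 + s²/4 (W(s) = (s*s + 14)/4 = (s² + 14)/4 = (14 + s²)/4 = 7/2 + s²/4)
g = 31345/4 (g = -5 + (-207 + 54)*((7/2 + (¼)*5²) - 61) = -5 - 153*((7/2 + (¼)*25) - 61) = -5 - 153*((7/2 + 25/4) - 61) = -5 - 153*(39/4 - 61) = -5 - 153*(-205/4) = -5 + 31365/4 = 31345/4 ≈ 7836.3)
g + 1/(-1*(-73)) = 31345/4 + 1/(-1*(-73)) = 31345/4 + 1/73 = 2288189/292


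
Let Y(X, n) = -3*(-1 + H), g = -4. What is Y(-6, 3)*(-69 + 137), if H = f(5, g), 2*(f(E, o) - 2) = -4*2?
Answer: 612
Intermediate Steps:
f(E, o) = -2 (f(E, o) = 2 + (-4*2)/2 = 2 + (1/2)*(-8) = 2 - 4 = -2)
H = -2
Y(X, n) = 9 (Y(X, n) = -3*(-1 - 2) = -3*(-3) = 9)
Y(-6, 3)*(-69 + 137) = 9*(-69 + 137) = 9*68 = 612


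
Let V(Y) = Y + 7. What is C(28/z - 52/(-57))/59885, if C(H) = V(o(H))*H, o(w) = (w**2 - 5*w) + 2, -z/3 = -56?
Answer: 282367/3286009720 ≈ 8.5930e-5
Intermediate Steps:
z = 168 (z = -3*(-56) = 168)
o(w) = 2 + w**2 - 5*w
V(Y) = 7 + Y
C(H) = H*(9 + H**2 - 5*H) (C(H) = (7 + (2 + H**2 - 5*H))*H = (9 + H**2 - 5*H)*H = H*(9 + H**2 - 5*H))
C(28/z - 52/(-57))/59885 = ((28/168 - 52/(-57))*(9 + (28/168 - 52/(-57))**2 - 5*(28/168 - 52/(-57))))/59885 = ((28*(1/168) - 52*(-1/57))*(9 + (28*(1/168) - 52*(-1/57))**2 - 5*(28*(1/168) - 52*(-1/57))))*(1/59885) = ((1/6 + 52/57)*(9 + (1/6 + 52/57)**2 - 5*(1/6 + 52/57)))*(1/59885) = (41*(9 + (41/38)**2 - 5*41/38)/38)*(1/59885) = (41*(9 + 1681/1444 - 205/38)/38)*(1/59885) = ((41/38)*(6887/1444))*(1/59885) = (282367/54872)*(1/59885) = 282367/3286009720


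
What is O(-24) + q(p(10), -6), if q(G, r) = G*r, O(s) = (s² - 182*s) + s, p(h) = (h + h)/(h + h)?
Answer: 4914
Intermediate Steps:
p(h) = 1 (p(h) = (2*h)/((2*h)) = (2*h)*(1/(2*h)) = 1)
O(s) = s² - 181*s
O(-24) + q(p(10), -6) = -24*(-181 - 24) + 1*(-6) = -24*(-205) - 6 = 4920 - 6 = 4914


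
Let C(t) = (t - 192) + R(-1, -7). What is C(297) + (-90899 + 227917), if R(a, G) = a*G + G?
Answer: 137123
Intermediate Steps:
R(a, G) = G + G*a (R(a, G) = G*a + G = G + G*a)
C(t) = -192 + t (C(t) = (t - 192) - 7*(1 - 1) = (-192 + t) - 7*0 = (-192 + t) + 0 = -192 + t)
C(297) + (-90899 + 227917) = (-192 + 297) + (-90899 + 227917) = 105 + 137018 = 137123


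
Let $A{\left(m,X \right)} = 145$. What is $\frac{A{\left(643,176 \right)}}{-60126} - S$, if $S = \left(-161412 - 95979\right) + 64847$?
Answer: $\frac{11576900399}{60126} \approx 1.9254 \cdot 10^{5}$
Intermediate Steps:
$S = -192544$ ($S = -257391 + 64847 = -192544$)
$\frac{A{\left(643,176 \right)}}{-60126} - S = \frac{145}{-60126} - -192544 = 145 \left(- \frac{1}{60126}\right) + 192544 = - \frac{145}{60126} + 192544 = \frac{11576900399}{60126}$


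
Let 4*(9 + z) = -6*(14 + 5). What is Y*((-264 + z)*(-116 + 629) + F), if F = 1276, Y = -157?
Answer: 48165559/2 ≈ 2.4083e+7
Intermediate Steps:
z = -75/2 (z = -9 + (-6*(14 + 5))/4 = -9 + (-6*19)/4 = -9 + (¼)*(-114) = -9 - 57/2 = -75/2 ≈ -37.500)
Y*((-264 + z)*(-116 + 629) + F) = -157*((-264 - 75/2)*(-116 + 629) + 1276) = -157*(-603/2*513 + 1276) = -157*(-309339/2 + 1276) = -157*(-306787/2) = 48165559/2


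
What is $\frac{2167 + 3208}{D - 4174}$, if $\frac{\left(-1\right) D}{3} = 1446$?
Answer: $- \frac{5375}{8512} \approx -0.63146$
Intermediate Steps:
$D = -4338$ ($D = \left(-3\right) 1446 = -4338$)
$\frac{2167 + 3208}{D - 4174} = \frac{2167 + 3208}{-4338 - 4174} = \frac{5375}{-8512} = 5375 \left(- \frac{1}{8512}\right) = - \frac{5375}{8512}$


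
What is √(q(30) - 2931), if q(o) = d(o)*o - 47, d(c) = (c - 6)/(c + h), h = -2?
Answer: I*√144662/7 ≈ 54.335*I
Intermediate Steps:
d(c) = (-6 + c)/(-2 + c) (d(c) = (c - 6)/(c - 2) = (-6 + c)/(-2 + c))
q(o) = -47 + o*(-6 + o)/(-2 + o) (q(o) = ((-6 + o)/(-2 + o))*o - 47 = o*(-6 + o)/(-2 + o) - 47 = -47 + o*(-6 + o)/(-2 + o))
√(q(30) - 2931) = √((94 + 30² - 53*30)/(-2 + 30) - 2931) = √((94 + 900 - 1590)/28 - 2931) = √((1/28)*(-596) - 2931) = √(-149/7 - 2931) = √(-20666/7) = I*√144662/7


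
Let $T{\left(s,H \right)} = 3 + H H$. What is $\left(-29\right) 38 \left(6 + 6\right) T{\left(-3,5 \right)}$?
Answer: $-370272$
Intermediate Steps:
$T{\left(s,H \right)} = 3 + H^{2}$
$\left(-29\right) 38 \left(6 + 6\right) T{\left(-3,5 \right)} = \left(-29\right) 38 \left(6 + 6\right) \left(3 + 5^{2}\right) = - 1102 \cdot 12 \left(3 + 25\right) = - 1102 \cdot 12 \cdot 28 = \left(-1102\right) 336 = -370272$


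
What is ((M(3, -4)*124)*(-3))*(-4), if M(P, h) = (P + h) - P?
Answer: -5952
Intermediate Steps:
M(P, h) = h
((M(3, -4)*124)*(-3))*(-4) = (-4*124*(-3))*(-4) = -496*(-3)*(-4) = 1488*(-4) = -5952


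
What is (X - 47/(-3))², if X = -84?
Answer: 42025/9 ≈ 4669.4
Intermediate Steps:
(X - 47/(-3))² = (-84 - 47/(-3))² = (-84 - 47*(-⅓))² = (-84 + 47/3)² = (-205/3)² = 42025/9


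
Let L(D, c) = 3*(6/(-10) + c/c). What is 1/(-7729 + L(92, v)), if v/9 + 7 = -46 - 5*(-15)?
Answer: -5/38639 ≈ -0.00012940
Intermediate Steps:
v = 198 (v = -63 + 9*(-46 - 5*(-15)) = -63 + 9*(-46 - 1*(-75)) = -63 + 9*(-46 + 75) = -63 + 9*29 = -63 + 261 = 198)
L(D, c) = 6/5 (L(D, c) = 3*(6*(-⅒) + 1) = 3*(-⅗ + 1) = 3*(⅖) = 6/5)
1/(-7729 + L(92, v)) = 1/(-7729 + 6/5) = 1/(-38639/5) = -5/38639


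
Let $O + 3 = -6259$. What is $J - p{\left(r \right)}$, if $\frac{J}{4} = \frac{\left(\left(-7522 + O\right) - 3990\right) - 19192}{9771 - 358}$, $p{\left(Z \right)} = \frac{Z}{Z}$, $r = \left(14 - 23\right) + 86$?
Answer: $- \frac{157277}{9413} \approx -16.708$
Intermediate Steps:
$O = -6262$ ($O = -3 - 6259 = -6262$)
$r = 77$ ($r = \left(14 - 23\right) + 86 = -9 + 86 = 77$)
$p{\left(Z \right)} = 1$
$J = - \frac{147864}{9413}$ ($J = 4 \frac{\left(\left(-7522 - 6262\right) - 3990\right) - 19192}{9771 - 358} = 4 \frac{\left(-13784 - 3990\right) - 19192}{9413} = 4 \left(-17774 - 19192\right) \frac{1}{9413} = 4 \left(\left(-36966\right) \frac{1}{9413}\right) = 4 \left(- \frac{36966}{9413}\right) = - \frac{147864}{9413} \approx -15.708$)
$J - p{\left(r \right)} = - \frac{147864}{9413} - 1 = - \frac{157277}{9413}$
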